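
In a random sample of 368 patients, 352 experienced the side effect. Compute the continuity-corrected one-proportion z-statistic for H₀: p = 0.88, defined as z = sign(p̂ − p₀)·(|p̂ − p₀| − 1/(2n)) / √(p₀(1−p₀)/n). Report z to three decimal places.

With x = 352 successes in n = 368, p̂ = 0.95652. p̂ − p₀ = 0.076522.
Continuity correction 1/(2n) = 1/736 = 0.001359.
Corrected numerator: |0.076522| − 0.001359 = 0.075163.
SE₀ = √(0.88·0.12/368) = 0.016940.
z = (+)0.075163/0.016940 = 4.437.

z = 4.437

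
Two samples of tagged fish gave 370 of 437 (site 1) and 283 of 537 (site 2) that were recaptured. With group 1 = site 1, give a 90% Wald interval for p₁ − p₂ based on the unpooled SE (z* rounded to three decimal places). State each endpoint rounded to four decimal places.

(0.2743, 0.3651)

p̂₁ = 370/437 = 0.84668, p̂₂ = 283/537 = 0.52700; p̂₁ − p̂₂ = 0.31968.
SE = √(0.000297052 + 0.000464192) = √0.000761244 = 0.027591.
For 90% confidence, z* = 1.645. Margin = 1.645·0.027591 = 0.04539.
CI: 0.31968 ± 0.04539 = (0.2743, 0.3651).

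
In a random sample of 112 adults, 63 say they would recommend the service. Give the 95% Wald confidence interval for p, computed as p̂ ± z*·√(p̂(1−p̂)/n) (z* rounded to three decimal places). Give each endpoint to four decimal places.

(0.4706, 0.6544)

p̂ = 63/112 = 0.56250.
Standard error of p̂: √(0.246094/112) = √0.002197266 = 0.046875.
For 95% confidence, z* = 1.960.
Margin of error: 1.960 × 0.046875 = 0.09187.
So the interval runs from 0.4706 to 0.6544.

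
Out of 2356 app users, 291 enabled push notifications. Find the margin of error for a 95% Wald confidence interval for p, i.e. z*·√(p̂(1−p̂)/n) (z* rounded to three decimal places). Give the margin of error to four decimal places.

ME = 0.0133

Sample proportion p̂ = 291/2356 = 0.12351.
SE = √(p̂(1−p̂)/n) = √(0.108259/2356) = 0.006779.
z* = 1.960 at the 95% level.
Margin of error = z*·SE = 1.960 × 0.006779 = 0.0133.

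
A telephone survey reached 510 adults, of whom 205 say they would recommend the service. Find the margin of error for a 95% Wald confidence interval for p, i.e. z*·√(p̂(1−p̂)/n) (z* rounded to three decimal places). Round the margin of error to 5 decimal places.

Sample proportion p̂ = 205/510 = 0.40196.
Standard error of p̂: √(0.240388/510) = √0.000471350 = 0.021711.
z* = 1.960 at the 95% level.
Margin of error = z*·SE = 1.960 × 0.021711 = 0.04255.

ME = 0.04255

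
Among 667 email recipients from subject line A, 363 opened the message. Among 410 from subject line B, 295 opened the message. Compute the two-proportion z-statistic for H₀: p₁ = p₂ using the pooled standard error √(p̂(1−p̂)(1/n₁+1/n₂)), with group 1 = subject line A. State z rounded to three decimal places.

p̂₁ = 363/667 = 0.54423, p̂₂ = 295/410 = 0.71951.
Pooled p̂ = (363+295)/(667+410) = 658/1077 = 0.61096.
Pooled SE = √[0.2376887·0.00393827] ≈ 0.030595.
z = -0.17528/0.030595 = -5.729.

z = -5.729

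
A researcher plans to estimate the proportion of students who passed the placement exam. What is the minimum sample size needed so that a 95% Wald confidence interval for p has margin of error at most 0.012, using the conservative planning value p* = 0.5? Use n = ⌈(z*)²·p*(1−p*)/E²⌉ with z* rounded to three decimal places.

n = 6670

The 95% critical value is z* = 1.960.
p*(1−p*) = 0.2500.
Required n before rounding: 3.841600 × 0.2500 / 0.012² = 6669.444.
Rounding up, n = 6670.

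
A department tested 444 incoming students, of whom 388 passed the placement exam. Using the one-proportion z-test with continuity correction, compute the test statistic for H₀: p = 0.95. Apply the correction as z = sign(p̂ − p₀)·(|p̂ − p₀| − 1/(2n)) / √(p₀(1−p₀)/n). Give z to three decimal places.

z = -7.251

With x = 388 successes in n = 444, p̂ = 0.87387. p̂ − p₀ = -0.076126.
Continuity correction 1/(2n) = 1/888 = 0.001126.
Corrected numerator: |-0.076126| − 0.001126 = 0.075000.
SE₀ = √(0.95·0.05/444) = 0.010343.
z = (−)0.075000/0.010343 = -7.251.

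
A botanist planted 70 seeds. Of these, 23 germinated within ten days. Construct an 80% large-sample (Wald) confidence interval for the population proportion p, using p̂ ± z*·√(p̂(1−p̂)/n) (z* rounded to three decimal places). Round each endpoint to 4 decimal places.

The sample proportion is 23/70 = 0.32857.
Standard error of p̂: √(0.220612/70) = √0.003151603 = 0.056139.
z* = 1.282 at the 80% level.
Margin = 1.282·0.056139 = 0.07197.
So the interval runs from 0.2566 to 0.4005.

(0.2566, 0.4005)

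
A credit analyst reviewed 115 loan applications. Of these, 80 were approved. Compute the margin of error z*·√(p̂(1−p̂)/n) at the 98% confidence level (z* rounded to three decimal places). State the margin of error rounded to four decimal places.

With x = 80 successes in n = 115, p̂ = 0.69565.
SE(p̂) = √(0.69565·0.30435/115) = 0.042907.
The 98% critical value is z* = 2.326.
ME = 2.326·0.042907 = 0.0998.

ME = 0.0998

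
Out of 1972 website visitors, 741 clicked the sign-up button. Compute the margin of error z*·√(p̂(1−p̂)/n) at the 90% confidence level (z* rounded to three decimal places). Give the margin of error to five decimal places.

The sample proportion is 741/1972 = 0.37576.
SE(p̂) = √(0.37576·0.62424/1972) = 0.010906.
The 90% critical value is z* = 1.645.
ME = 1.645·0.010906 = 0.01794.

ME = 0.01794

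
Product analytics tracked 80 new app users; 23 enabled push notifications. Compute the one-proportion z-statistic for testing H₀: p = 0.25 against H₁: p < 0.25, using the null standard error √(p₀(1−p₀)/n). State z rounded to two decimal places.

With x = 23 successes in n = 80, p̂ = 0.28750.
SE₀ = √(0.25·0.75/80) = 0.048412.
z = (p̂ − p₀)/SE = (0.28750 − 0.25)/0.048412 = 0.77.

z = 0.77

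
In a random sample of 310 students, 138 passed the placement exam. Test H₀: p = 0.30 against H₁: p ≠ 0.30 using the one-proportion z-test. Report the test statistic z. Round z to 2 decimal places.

z = 5.58

Sample proportion p̂ = 138/310 = 0.44516.
Under H₀, SE = √(p₀(1−p₀)/n) = √(0.30·0.70/310) = √0.000677419 = 0.026027.
Test statistic: z = 0.14516/0.026027 = 5.58.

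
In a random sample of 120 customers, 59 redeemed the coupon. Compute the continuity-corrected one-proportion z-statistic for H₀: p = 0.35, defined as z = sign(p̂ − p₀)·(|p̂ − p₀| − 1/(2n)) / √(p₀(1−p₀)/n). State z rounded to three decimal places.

The sample proportion is 59/120 = 0.49167. p̂ − p₀ = 0.141667.
1/(2n) = 0.004167.
Corrected numerator: |0.141667| − 0.004167 = 0.137500.
Null standard error: √(0.35·0.65/120) = √0.001895833 = 0.043541.
z = (+)0.137500/0.043541 = 3.158.

z = 3.158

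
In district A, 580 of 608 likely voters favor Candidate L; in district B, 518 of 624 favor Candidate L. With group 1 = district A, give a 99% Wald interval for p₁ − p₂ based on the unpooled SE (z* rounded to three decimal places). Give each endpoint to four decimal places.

p̂₁ = 0.95395, p̂₂ = 0.83013, so the observed difference is 0.12382.
Unpooled SE = √(p̂₁(1−p̂₁)/n₁ + p̂₂(1−p̂₂)/n₂) = √(0.000072256 + 0.000225986) = 0.017270.
The 99% critical value is z* = 2.576. Margin = 2.576·0.017270 = 0.04449.
So the interval runs from 0.0793 to 0.1683.

(0.0793, 0.1683)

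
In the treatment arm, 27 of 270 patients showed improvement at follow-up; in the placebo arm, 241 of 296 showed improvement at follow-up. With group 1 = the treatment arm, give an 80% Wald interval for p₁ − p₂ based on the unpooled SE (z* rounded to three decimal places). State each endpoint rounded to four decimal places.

(-0.7514, -0.6769)

p̂₁ = 27/270 = 0.10000, p̂₂ = 241/296 = 0.81419; p̂₁ − p̂₂ = -0.71419.
Unpooled SE = √(p̂₁(1−p̂₁)/n₁ + p̂₂(1−p̂₂)/n₂) = √(0.000333333 + 0.000511098) = 0.029059.
The 80% critical value is z* = 1.282. Margin of error = 0.03725.
So the interval runs from -0.7514 to -0.6769.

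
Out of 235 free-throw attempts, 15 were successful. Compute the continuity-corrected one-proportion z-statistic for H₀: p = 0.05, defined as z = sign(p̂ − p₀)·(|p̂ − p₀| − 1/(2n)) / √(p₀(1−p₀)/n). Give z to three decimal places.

z = 0.823

p̂ = 15/235 = 0.06383. p̂ − p₀ = 0.013830.
1/(2n) = 0.002128.
Corrected numerator: |0.013830| − 0.002128 = 0.011702.
Under H₀, SE = √(p₀(1−p₀)/n) = √(0.05·0.95/235) = √0.000202128 = 0.014217.
z = (+)0.011702/0.014217 = 0.823.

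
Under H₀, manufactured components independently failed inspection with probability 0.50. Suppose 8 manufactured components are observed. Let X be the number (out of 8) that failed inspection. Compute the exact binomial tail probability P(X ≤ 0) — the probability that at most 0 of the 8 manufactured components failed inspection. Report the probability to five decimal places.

P = 0.00391

X is binomial with n = 8 and p = 0.50.
P(X ≤ 0) = C(8,0)·0.50^0·0.50^8.
= 0.003906 = 0.00391.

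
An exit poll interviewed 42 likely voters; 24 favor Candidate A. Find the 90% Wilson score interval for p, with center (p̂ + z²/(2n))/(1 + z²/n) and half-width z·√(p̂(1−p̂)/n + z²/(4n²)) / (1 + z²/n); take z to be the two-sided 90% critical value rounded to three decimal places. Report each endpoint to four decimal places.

Here p̂ = 24/42 = 0.57143 and z = 1.645 (z² = 2.706025).
1 + z²/n = 1.064429.
Center = (0.57143 + 0.032215)/1.064429 = 0.56711.
Radicand: p̂(1−p̂)/n + z²/(4n²) = 0.005830904 + 0.000383507 = 0.006214411.
Half-width = 1.645·√0.006214411/1.064429 = 0.12183.
Interval: 0.56711 ± 0.12183 → (0.4453, 0.6889).

(0.4453, 0.6889)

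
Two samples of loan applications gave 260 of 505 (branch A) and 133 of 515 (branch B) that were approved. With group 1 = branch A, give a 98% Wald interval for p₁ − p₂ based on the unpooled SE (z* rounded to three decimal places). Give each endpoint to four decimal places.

(0.1881, 0.3251)

p̂₁ = 260/505 = 0.51485, p̂₂ = 133/515 = 0.25825; p̂₁ − p̂₂ = 0.25660.
SE = √(0.000494613 + 0.000371957) = √0.000866570 = 0.029438.
The 98% critical value is z* = 2.326. Margin = 2.326·0.029438 = 0.06847.
So the interval runs from 0.1881 to 0.3251.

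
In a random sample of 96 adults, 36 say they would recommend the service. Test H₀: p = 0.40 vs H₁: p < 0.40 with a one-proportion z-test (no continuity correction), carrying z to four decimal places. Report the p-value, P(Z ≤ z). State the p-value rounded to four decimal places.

p-value = 0.3085

Sample proportion p̂ = 36/96 = 0.37500.
Null standard error: √(0.40·0.60/96) = √0.002500000 = 0.050000.
Test statistic (full precision, shown to 4 dp): z = (36/96 − 0.40)/SE₀ ≈ -0.5000.
p-value = P(Z ≤ z) with z = -0.5000 → 0.3085.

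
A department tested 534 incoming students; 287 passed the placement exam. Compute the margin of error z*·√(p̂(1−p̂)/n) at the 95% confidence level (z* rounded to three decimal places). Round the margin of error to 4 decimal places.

The sample proportion is 287/534 = 0.53745.
Standard error of p̂: √(0.248597/534) = √0.000465538 = 0.021576.
The 95% critical value is z* = 1.960.
ME = 1.960·0.021576 = 0.0423.

ME = 0.0423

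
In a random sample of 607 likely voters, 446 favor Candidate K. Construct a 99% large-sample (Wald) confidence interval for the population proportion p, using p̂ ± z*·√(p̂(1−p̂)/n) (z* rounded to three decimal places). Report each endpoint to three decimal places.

The sample proportion is 446/607 = 0.73476.
SE = √(p̂(1−p̂)/n) = √(0.194887/607) = 0.017918.
z* = 2.576 at the 99% level.
Margin = 2.576·0.017918 = 0.04616.
CI: 0.73476 ± 0.04616 = (0.689, 0.781).

(0.689, 0.781)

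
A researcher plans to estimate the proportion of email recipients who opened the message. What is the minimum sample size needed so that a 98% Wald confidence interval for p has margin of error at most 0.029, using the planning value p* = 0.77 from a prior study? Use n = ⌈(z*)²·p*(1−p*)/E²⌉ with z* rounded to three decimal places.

For 98% confidence, z* = 2.326.
p*(1−p*) = 0.1771.
Required n before rounding: 5.410276 × 0.1771 / 0.029² = 1139.310.
Rounding up, n = 1140.

n = 1140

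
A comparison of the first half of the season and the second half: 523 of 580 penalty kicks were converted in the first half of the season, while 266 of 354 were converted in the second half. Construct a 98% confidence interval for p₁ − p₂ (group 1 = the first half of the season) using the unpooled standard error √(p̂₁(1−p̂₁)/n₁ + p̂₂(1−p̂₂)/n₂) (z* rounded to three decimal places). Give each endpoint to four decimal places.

p̂₁ = 523/580 = 0.90172, p̂₂ = 266/354 = 0.75141; p̂₁ − p̂₂ = 0.15031.
Unpooled SE = √(p̂₁(1−p̂₁)/n₁ + p̂₂(1−p̂₂)/n₂) = √(0.000152789 + 0.000527660) = 0.026085.
The 98% critical value is z* = 2.326. Margin = 2.326·0.026085 = 0.06067.
Interval: 0.15031 ± 0.06067 → (0.0896, 0.2110).

(0.0896, 0.2110)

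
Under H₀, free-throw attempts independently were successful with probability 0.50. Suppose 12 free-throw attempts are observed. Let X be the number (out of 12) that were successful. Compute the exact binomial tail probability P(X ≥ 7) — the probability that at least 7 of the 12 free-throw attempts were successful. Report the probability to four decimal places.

X is binomial with n = 12 and p = 0.50.
P(X ≥ 7) = Σ_{j=7}^{12} C(12,j)·0.50^j·0.50^{12−j}.
= 0.193359 + 0.120850 + 0.053711 + 0.016113 + 0.002930 + 0.000244 = 0.3872.

P = 0.3872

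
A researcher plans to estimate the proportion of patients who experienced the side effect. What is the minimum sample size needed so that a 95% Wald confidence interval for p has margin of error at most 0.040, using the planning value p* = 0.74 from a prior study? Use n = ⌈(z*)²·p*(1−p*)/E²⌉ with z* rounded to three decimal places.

n = 462

z* = 1.960 at the 95% level.
p*(1−p*) = 0.74·0.26 = 0.1924.
Required n before rounding: 3.841600 × 0.1924 / 0.040² = 461.952.
Rounding up, n = 462.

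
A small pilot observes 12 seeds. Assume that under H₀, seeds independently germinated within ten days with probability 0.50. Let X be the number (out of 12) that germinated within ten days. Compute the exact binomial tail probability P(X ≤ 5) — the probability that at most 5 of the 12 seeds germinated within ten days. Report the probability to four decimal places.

X ~ Binomial(n=12, p=0.50).
P(X ≤ 5) = Σ_{j=0}^{5} C(12,j)·0.50^j·0.50^{12−j}.
= 0.000244 + 0.002930 + 0.016113 + 0.053711 + 0.120850 + 0.193359 = 0.3872.

P = 0.3872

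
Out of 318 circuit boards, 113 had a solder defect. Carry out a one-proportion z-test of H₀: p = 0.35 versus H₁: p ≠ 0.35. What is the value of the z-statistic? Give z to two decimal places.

Sample proportion p̂ = 113/318 = 0.35535.
Under H₀, SE = √(p₀(1−p₀)/n) = √(0.35·0.65/318) = √0.000715409 = 0.026747.
Test statistic: z = 0.00535/0.026747 = 0.20.

z = 0.20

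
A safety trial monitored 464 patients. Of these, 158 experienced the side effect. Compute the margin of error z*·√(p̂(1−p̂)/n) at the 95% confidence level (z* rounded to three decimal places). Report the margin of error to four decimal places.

The sample proportion is 158/464 = 0.34052.
Standard error of p̂: √(0.224565/464) = √0.000483977 = 0.021999.
For 95% confidence, z* = 1.960.
So ME = 0.0431.

ME = 0.0431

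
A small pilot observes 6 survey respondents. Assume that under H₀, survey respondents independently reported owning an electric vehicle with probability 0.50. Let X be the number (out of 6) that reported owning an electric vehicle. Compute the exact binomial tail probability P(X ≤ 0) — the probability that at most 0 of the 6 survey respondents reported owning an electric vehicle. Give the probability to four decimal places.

X ~ Binomial(n=6, p=0.50).
P(X ≤ 0) = C(6,0)·0.50^0·0.50^6.
= 0.015625 = 0.0156.

P = 0.0156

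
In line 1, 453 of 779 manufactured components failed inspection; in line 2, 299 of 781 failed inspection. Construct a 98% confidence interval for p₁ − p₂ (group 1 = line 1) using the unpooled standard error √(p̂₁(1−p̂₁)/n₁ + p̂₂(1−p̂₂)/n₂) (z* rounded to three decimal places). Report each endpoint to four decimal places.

(0.1410, 0.2564)

p̂₁ = 453/779 = 0.58151, p̂₂ = 299/781 = 0.38284; p̂₁ − p̂₂ = 0.19867.
SE = √(0.000312395 + 0.000302528) = √0.000614923 = 0.024798.
For 98% confidence, z* = 2.326. Margin = 2.326·0.024798 = 0.05768.
So the interval runs from 0.1410 to 0.2564.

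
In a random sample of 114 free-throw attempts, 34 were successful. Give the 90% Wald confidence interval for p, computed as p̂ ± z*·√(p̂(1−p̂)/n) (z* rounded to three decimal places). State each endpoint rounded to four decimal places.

p̂ = 34/114 = 0.29825.
Standard error of p̂: √(0.209295/114) = √0.001835923 = 0.042848.
For 90% confidence, z* = 1.645.
Margin of error: 1.645 × 0.042848 = 0.07048.
So the interval runs from 0.2278 to 0.3687.

(0.2278, 0.3687)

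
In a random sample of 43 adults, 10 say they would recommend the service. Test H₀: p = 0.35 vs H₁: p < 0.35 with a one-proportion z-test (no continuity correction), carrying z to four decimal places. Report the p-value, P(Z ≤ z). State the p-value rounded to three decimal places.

p-value = 0.053

The sample proportion is 10/43 = 0.23256.
SE₀ = √(0.35·0.65/43) = 0.072737.
Test statistic (full precision, shown to 4 dp): z = (10/43 − 0.35)/SE₀ ≈ -1.6146.
From the standard normal, P(Z ≤ z) = 0.053.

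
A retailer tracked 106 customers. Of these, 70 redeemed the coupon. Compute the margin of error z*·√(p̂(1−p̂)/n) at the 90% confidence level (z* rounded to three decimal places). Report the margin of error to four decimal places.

With x = 70 successes in n = 106, p̂ = 0.66038.
SE(p̂) = √(0.66038·0.33962/106) = 0.045998.
z* = 1.645 at the 90% level.
Margin of error = z*·SE = 1.645 × 0.045998 = 0.0757.

ME = 0.0757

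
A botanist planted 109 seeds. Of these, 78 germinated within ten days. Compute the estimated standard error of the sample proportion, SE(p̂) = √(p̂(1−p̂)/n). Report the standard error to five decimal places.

SE = 0.04321

The sample proportion is 78/109 = 0.71560.
p̂(1−p̂) = 0.203517.
SE = √(0.203517/109) = √0.001867128 = 0.04321.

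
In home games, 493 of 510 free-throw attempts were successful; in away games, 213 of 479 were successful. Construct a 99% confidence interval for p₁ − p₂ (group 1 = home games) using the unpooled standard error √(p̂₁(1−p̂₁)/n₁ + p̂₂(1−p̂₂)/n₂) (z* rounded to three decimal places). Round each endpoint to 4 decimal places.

(0.4600, 0.5840)

p̂₁ = 493/510 = 0.96667, p̂₂ = 213/479 = 0.44468; p̂₁ − p̂₂ = 0.52199.
Unpooled SE = √(p̂₁(1−p̂₁)/n₁ + p̂₂(1−p̂₂)/n₂) = √(0.000063181 + 0.000515531) = 0.024056.
z* = 2.576 at the 99% level. Margin = 2.576·0.024056 = 0.06197.
So the interval runs from 0.4600 to 0.5840.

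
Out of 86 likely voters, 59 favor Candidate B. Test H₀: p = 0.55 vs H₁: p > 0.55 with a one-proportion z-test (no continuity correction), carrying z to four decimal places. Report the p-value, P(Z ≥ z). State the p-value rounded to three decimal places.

The sample proportion is 59/86 = 0.68605.
Under H₀, SE = √(p₀(1−p₀)/n) = √(0.55·0.45/86) = √0.002877907 = 0.053646.
z = (p̂ − p₀)/SE = (59/86 − 0.55)/0.053646 ≈ 2.5360.
From the standard normal, P(Z ≥ z) = 0.006.

p-value = 0.006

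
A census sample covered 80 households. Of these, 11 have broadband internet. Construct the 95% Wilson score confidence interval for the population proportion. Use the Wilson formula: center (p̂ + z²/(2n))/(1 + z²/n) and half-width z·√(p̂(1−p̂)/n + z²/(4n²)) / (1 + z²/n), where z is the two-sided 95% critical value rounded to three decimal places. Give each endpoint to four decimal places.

(0.0785, 0.2297)

p̂ = 11/80 = 0.13750; z = 1.960, so z² = 3.841600.
1 + z²/n = 1.048020.
Adjusted center: (0.13750 + z²/(2n))/1.048020 = 0.15411.
Radicand: p̂(1−p̂)/n + z²/(4n²) = 0.001482422 + 0.000150062 = 0.001632484.
Half-width = z·√(radicand)/denom = 1.960·0.040404/1.048020 = 0.07556.
So the interval runs from 0.0785 to 0.2297.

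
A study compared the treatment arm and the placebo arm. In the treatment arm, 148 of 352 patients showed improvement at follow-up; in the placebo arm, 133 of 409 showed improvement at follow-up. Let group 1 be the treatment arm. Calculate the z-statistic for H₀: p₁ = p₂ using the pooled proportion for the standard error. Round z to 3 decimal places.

Sample proportions: p̂₁ = 148/352 = 0.42045 and p̂₂ = 133/409 = 0.32518.
Pooled p̂ = (148+133)/(352+409) = 281/761 = 0.36925.
Pooled SE = √[0.2329047·0.00528590] ≈ 0.035087.
z = (p̂₁ − p̂₂)/SE = (0.42045 − 0.32518)/0.035087 = 0.09527/0.035087 = 2.715.

z = 2.715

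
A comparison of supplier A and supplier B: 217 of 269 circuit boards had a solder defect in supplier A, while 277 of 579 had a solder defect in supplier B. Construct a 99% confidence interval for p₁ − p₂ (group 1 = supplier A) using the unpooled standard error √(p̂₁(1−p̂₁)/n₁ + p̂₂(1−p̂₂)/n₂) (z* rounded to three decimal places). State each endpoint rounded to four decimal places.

(0.2464, 0.4102)

p̂₁ = 217/269 = 0.80669, p̂₂ = 277/579 = 0.47841; p̂₁ − p̂₂ = 0.32828.
Unpooled SE = √(p̂₁(1−p̂₁)/n₁ + p̂₂(1−p̂₂)/n₂) = √(0.000579704 + 0.000430974) = 0.031791.
z* = 2.576 at the 99% level. Margin = 2.576·0.031791 = 0.08189.
Interval: 0.32828 ± 0.08189 → (0.2464, 0.4102).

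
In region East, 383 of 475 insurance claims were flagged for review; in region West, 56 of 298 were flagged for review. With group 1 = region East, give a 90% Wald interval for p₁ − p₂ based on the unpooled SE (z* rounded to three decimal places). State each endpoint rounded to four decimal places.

(0.5707, 0.6661)

p̂₁ = 0.80632, p̂₂ = 0.18792, so the observed difference is 0.61840.
SE = √(0.000328780 + 0.000512100) = √0.000840880 = 0.028998.
The 90% critical value is z* = 1.645. Margin of error = 0.04770.
So the interval runs from 0.5707 to 0.6661.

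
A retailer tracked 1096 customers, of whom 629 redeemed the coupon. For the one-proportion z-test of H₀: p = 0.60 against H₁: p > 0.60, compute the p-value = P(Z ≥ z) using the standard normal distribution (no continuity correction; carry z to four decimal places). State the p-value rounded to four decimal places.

p-value = 0.9611

The sample proportion is 629/1096 = 0.57391.
SE₀ = √(0.60·0.40/1096) = 0.014798.
z = (p̂ − p₀)/SE = (629/1096 − 0.60)/0.014798 ≈ -1.7634.
p-value = P(Z ≥ z) with z = -1.7634 → 0.9611.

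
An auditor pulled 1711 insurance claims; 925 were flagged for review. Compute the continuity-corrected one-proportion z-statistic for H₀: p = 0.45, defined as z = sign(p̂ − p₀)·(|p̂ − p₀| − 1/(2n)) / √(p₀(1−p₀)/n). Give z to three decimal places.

z = 7.510

With x = 925 successes in n = 1711, p̂ = 0.54062. p̂ − p₀ = 0.090620.
Continuity correction 1/(2n) = 1/3422 = 0.000292.
Corrected numerator: |0.090620| − 0.000292 = 0.090328.
Null standard error: √(0.45·0.55/1711) = √0.000144652 = 0.012027.
z = +0.090328/0.012027 = 7.510.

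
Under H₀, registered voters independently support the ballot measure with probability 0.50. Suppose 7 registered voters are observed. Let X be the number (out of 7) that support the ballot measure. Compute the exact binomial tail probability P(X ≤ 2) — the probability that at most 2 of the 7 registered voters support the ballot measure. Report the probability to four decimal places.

X is binomial with n = 7 and p = 0.50.
P(X ≤ 2) = C(7,0)·0.50^0·0.50^7 + C(7,1)·0.50^1·0.50^6 + C(7,2)·0.50^2·0.50^5.
= 0.007812 + 0.054688 + 0.164062 = 0.2266.

P = 0.2266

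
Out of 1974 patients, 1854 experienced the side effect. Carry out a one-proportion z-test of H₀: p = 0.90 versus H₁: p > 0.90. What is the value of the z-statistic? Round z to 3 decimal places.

Sample proportion p̂ = 1854/1974 = 0.93921.
Null standard error: √(0.90·0.10/1974) = √0.000045593 = 0.006752.
z = (0.93921 − 0.90)/0.006752 = 0.03921/0.006752 = 5.807.

z = 5.807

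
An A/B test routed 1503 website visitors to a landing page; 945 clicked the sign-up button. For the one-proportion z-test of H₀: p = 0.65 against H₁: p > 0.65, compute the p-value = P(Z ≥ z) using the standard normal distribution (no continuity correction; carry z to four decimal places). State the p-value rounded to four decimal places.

The sample proportion is 945/1503 = 0.62874.
Under H₀, SE = √(p₀(1−p₀)/n) = √(0.65·0.35/1503) = √0.000151364 = 0.012303.
z = (p̂ − p₀)/SE = (945/1503 − 0.65)/0.012303 ≈ -1.7278.
From the standard normal, P(Z ≥ z) = 0.9580.

p-value = 0.9580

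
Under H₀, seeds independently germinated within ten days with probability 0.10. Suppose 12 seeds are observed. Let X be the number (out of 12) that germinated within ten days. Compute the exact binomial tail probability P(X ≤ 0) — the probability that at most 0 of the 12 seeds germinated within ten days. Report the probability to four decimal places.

P = 0.2824

X ~ Binomial(n=12, p=0.10).
P(X ≤ 0) = C(12,0)·0.10^0·0.90^12.
= 0.282430 = 0.2824.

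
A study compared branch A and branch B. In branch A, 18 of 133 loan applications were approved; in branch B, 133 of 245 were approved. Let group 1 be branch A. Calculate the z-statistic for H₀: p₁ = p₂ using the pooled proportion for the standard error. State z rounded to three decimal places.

p̂₁ = 18/133 = 0.13534, p̂₂ = 133/245 = 0.54286.
Pooling: p̂ = 151/378 = 0.39947.
Pooled SE = √[0.2398939·0.01160043] ≈ 0.052753.
z = (p̂₁ − p̂₂)/SE = (0.13534 − 0.54286)/0.052753 = -0.40752/0.052753 = -7.725.

z = -7.725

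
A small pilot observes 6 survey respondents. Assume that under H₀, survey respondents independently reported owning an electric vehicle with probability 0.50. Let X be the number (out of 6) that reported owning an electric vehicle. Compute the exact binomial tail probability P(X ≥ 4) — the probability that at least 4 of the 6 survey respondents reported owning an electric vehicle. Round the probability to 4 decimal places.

X is binomial with n = 6 and p = 0.50.
P(X ≥ 4) = C(6,4)·0.50^4·0.50^2 + C(6,5)·0.50^5·0.50^1 + C(6,6)·0.50^6·0.50^0.
= 0.234375 + 0.093750 + 0.015625 = 0.3438.

P = 0.3438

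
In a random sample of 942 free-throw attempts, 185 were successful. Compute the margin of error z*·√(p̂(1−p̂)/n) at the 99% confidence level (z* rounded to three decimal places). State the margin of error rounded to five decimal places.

Sample proportion p̂ = 185/942 = 0.19639.
SE(p̂) = √(0.19639·0.80361/942) = 0.012944.
For 99% confidence, z* = 2.576.
ME = 2.576·0.012944 = 0.03334.

ME = 0.03334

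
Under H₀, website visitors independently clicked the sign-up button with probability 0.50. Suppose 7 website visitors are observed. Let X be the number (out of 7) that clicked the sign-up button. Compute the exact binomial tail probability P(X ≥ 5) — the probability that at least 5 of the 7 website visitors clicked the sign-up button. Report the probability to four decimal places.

P = 0.2266

X is binomial with n = 7 and p = 0.50.
P(X ≥ 5) = C(7,5)·0.50^5·0.50^2 + C(7,6)·0.50^6·0.50^1 + C(7,7)·0.50^7·0.50^0.
= 0.164062 + 0.054688 + 0.007812 = 0.2266.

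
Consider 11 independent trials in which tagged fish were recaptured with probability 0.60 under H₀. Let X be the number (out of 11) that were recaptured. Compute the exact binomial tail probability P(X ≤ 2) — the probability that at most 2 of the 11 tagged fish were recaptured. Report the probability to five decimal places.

P = 0.00592

X is binomial with n = 11 and p = 0.60.
P(X ≤ 2) = C(11,0)·0.60^0·0.40^11 + C(11,1)·0.60^1·0.40^10 + C(11,2)·0.60^2·0.40^9.
= 0.000042 + 0.000692 + 0.005190 = 0.00592.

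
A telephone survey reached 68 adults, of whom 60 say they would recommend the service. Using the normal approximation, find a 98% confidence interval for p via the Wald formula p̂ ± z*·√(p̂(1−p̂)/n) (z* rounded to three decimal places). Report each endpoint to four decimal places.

(0.7915, 0.9732)

The sample proportion is 60/68 = 0.88235.
SE(p̂) = √(0.88235·0.11765/68) = 0.039071.
z* = 2.326 at the 98% level.
Margin = 2.326·0.039071 = 0.09088.
Interval: 0.88235 ± 0.09088 → (0.7915, 0.9732).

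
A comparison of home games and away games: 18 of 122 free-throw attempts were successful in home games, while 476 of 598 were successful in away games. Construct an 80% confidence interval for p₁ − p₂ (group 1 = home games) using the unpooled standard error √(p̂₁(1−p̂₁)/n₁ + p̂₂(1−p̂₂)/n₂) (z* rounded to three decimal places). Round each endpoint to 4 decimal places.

(-0.6947, -0.6022)

p̂₁ = 18/122 = 0.14754, p̂₂ = 476/598 = 0.79599; p̂₁ − p̂₂ = -0.64845.
Unpooled SE = √(p̂₁(1−p̂₁)/n₁ + p̂₂(1−p̂₂)/n₂) = √(0.001030923 + 0.000271558) = 0.036090.
The 80% critical value is z* = 1.282. Margin of error = 0.04627.
So the interval runs from -0.6947 to -0.6022.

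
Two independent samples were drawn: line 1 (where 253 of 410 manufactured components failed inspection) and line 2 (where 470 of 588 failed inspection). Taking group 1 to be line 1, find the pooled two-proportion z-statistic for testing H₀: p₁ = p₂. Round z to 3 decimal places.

Sample proportions: p̂₁ = 253/410 = 0.61707 and p̂₂ = 470/588 = 0.79932.
Pooled p̂ = (253+470)/(410+588) = 723/998 = 0.72445.
SE = √[p̂(1−p̂)(1/n₁+1/n₂)] = √[0.72445·0.27555·(1/410+1/588)] ≈ 0.028747.
z = (p̂₁ − p̂₂)/SE = (0.61707 − 0.79932)/0.028747 = -0.18225/0.028747 = -6.340.

z = -6.340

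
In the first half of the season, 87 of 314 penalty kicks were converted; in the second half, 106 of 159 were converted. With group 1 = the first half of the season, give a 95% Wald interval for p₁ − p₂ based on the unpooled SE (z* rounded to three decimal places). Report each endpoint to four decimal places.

(-0.4780, -0.3012)

p̂₁ = 0.27707, p̂₂ = 0.66667, so the observed difference is -0.38960.
Unpooled SE = √(p̂₁(1−p̂₁)/n₁ + p̂₂(1−p̂₂)/n₂) = √(0.000637905 + 0.001397624) = 0.045117.
For 95% confidence, z* = 1.960. Margin = 1.960·0.045117 = 0.08843.
Interval: -0.38960 ± 0.08843 → (-0.4780, -0.3012).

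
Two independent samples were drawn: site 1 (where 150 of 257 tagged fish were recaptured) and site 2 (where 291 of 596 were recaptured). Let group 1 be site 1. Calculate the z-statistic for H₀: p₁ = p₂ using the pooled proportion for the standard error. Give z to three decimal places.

p̂₁ = 150/257 = 0.58366, p̂₂ = 291/596 = 0.48826.
Pooling: p̂ = 441/853 = 0.51700.
SE = √[p̂(1−p̂)(1/n₁+1/n₂)] = √[0.51700·0.48300·(1/257+1/596)] ≈ 0.037291.
z = 0.09540/0.037291 = 2.558.

z = 2.558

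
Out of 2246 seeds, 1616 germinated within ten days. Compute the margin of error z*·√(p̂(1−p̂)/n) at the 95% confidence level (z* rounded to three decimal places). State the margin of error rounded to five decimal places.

The sample proportion is 1616/2246 = 0.71950.
SE(p̂) = √(0.71950·0.28050/2246) = 0.009479.
The 95% critical value is z* = 1.960.
So ME = 0.01858.

ME = 0.01858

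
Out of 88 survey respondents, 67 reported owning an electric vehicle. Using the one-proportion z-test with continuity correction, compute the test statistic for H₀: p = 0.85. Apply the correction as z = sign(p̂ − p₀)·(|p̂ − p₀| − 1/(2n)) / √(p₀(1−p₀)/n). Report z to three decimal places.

With x = 67 successes in n = 88, p̂ = 0.76136. p̂ − p₀ = -0.088636.
Continuity correction 1/(2n) = 1/176 = 0.005682.
Corrected numerator: |-0.088636| − 0.005682 = 0.082954.
Null standard error: √(0.85·0.15/88) = √0.001448864 = 0.038064.
z = (−)0.082954/0.038064 = -2.179.

z = -2.179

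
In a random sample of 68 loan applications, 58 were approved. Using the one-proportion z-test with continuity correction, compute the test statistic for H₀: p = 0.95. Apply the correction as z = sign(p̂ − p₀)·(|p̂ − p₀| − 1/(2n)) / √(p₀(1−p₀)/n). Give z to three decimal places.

p̂ = 58/68 = 0.85294. p̂ − p₀ = -0.097059.
Continuity correction 1/(2n) = 1/136 = 0.007353.
Corrected numerator: |-0.097059| − 0.007353 = 0.089706.
Under H₀, SE = √(p₀(1−p₀)/n) = √(0.95·0.05/68) = √0.000698529 = 0.026430.
z = −0.089706/0.026430 = -3.394.

z = -3.394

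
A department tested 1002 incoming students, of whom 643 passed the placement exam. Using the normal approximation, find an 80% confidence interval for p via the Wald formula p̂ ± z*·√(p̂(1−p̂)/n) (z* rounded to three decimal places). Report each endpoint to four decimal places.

(0.6223, 0.6611)

Sample proportion p̂ = 643/1002 = 0.64172.
SE(p̂) = √(0.64172·0.35828/1002) = 0.015148.
z* = 1.282 at the 80% level.
Margin = 1.282·0.015148 = 0.01942.
Interval: 0.64172 ± 0.01942 → (0.6223, 0.6611).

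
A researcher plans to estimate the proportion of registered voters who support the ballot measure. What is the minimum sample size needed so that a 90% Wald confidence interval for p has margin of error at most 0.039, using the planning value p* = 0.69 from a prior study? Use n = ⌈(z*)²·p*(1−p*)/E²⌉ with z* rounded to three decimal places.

n = 381

z* = 1.645 at the 90% level.
p*(1−p*) = 0.2139.
(z*)²·p*(1−p*)/E² = 2.706025·0.2139/0.001521 = 380.551.
⌈380.551⌉ = 381.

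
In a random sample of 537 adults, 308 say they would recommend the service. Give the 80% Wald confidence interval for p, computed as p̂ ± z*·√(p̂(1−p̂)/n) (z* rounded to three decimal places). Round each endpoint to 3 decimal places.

(0.546, 0.601)

p̂ = 308/537 = 0.57356.
SE = √(p̂(1−p̂)/n) = √(0.244589/537) = 0.021342.
For 80% confidence, z* = 1.282.
Margin = 1.282·0.021342 = 0.02736.
So the interval runs from 0.546 to 0.601.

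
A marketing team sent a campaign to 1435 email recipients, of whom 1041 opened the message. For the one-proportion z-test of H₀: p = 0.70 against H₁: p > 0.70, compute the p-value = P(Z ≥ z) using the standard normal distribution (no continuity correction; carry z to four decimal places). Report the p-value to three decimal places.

p-value = 0.018

The sample proportion is 1041/1435 = 0.72544.
SE₀ = √(0.70·0.30/1435) = 0.012097.
Test statistic (full precision, shown to 4 dp): z = (1041/1435 − 0.70)/SE₀ ≈ 2.1026.
p-value = P(Z ≥ z) with z = 2.1026 → 0.018.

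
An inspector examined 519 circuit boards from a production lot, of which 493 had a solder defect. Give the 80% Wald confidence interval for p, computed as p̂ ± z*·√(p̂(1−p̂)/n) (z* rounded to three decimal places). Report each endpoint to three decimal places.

With x = 493 successes in n = 519, p̂ = 0.94990.
SE(p̂) = √(0.94990·0.05010/519) = 0.009575.
For 80% confidence, z* = 1.282.
Margin of error: 1.282 × 0.009575 = 0.01228.
Interval: 0.94990 ± 0.01228 → (0.938, 0.962).

(0.938, 0.962)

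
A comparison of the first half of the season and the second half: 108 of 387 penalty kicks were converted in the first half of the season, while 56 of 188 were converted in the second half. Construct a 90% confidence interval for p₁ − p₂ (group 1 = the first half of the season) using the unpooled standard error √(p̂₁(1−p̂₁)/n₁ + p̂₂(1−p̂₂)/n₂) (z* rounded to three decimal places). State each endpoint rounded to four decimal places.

p̂₁ = 0.27907, p̂₂ = 0.29787, so the observed difference is -0.01880.
Unpooled SE = √(p̂₁(1−p̂₁)/n₁ + p̂₂(1−p̂₂)/n₂) = √(0.000519870 + 0.001112470) = 0.040402.
For 90% confidence, z* = 1.645. Margin of error = 0.06646.
Interval: -0.01880 ± 0.06646 → (-0.0853, 0.0477).

(-0.0853, 0.0477)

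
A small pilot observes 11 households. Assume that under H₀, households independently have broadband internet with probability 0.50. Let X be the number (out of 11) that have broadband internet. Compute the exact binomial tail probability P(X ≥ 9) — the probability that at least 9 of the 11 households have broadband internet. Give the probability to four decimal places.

X is binomial with n = 11 and p = 0.50.
P(X ≥ 9) = C(11,9)·0.50^9·0.50^2 + C(11,10)·0.50^10·0.50^1 + C(11,11)·0.50^11·0.50^0.
= 0.026855 + 0.005371 + 0.000488 = 0.0327.

P = 0.0327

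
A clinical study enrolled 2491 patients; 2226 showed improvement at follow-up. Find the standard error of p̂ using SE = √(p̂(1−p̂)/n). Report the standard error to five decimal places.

SE = 0.00618

With x = 2226 successes in n = 2491, p̂ = 0.89362.
p̂(1−p̂) = 0.89362·0.10638 = 0.095063.
Dividing by n and taking the root: √0.000038163 = 0.00618.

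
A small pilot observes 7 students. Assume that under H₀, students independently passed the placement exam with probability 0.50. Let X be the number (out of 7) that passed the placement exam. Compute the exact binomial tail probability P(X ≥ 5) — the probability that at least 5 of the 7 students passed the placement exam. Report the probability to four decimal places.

P = 0.2266

X ~ Binomial(n=7, p=0.50).
P(X ≥ 5) = C(7,5)·0.50^5·0.50^2 + C(7,6)·0.50^6·0.50^1 + C(7,7)·0.50^7·0.50^0.
= 0.164062 + 0.054688 + 0.007812 = 0.2266.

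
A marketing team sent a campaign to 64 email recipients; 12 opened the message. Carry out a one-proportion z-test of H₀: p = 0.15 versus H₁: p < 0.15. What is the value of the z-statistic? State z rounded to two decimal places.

z = 0.84

The sample proportion is 12/64 = 0.18750.
SE₀ = √(0.15·0.85/64) = 0.044634.
z = (0.18750 − 0.15)/0.044634 = 0.03750/0.044634 = 0.84.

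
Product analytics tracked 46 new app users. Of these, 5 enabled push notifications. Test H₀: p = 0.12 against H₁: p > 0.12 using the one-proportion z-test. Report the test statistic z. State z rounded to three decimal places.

z = -0.236

Sample proportion p̂ = 5/46 = 0.10870.
Under H₀, SE = √(p₀(1−p₀)/n) = √(0.12·0.88/46) = √0.002295652 = 0.047913.
Test statistic: z = -0.01130/0.047913 = -0.236.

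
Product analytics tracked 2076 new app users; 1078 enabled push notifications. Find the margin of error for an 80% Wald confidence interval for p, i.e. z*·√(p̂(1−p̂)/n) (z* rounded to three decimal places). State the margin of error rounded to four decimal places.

ME = 0.0141

The sample proportion is 1078/2076 = 0.51927.
Standard error of p̂: √(0.249629/2076) = √0.000120245 = 0.010966.
z* = 1.282 at the 80% level.
Margin of error = z*·SE = 1.282 × 0.010966 = 0.0141.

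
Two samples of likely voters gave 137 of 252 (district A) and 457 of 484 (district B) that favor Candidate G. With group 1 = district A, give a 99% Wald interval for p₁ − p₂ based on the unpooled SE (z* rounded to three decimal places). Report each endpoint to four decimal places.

(-0.4857, -0.3154)

p̂₁ = 137/252 = 0.54365, p̂₂ = 457/484 = 0.94421; p̂₁ − p̂₂ = -0.40056.
SE = √(0.000984502 + 0.000108829) = √0.001093331 = 0.033066.
For 99% confidence, z* = 2.576. Margin = 2.576·0.033066 = 0.08518.
Interval: -0.40056 ± 0.08518 → (-0.4857, -0.3154).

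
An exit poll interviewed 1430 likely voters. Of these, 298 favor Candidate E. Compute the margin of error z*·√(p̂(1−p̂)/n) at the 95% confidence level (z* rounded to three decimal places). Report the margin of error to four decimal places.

ME = 0.0211

Sample proportion p̂ = 298/1430 = 0.20839.
SE(p̂) = √(0.20839·0.79161/1430) = 0.010741.
For 95% confidence, z* = 1.960.
ME = 1.960·0.010741 = 0.0211.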